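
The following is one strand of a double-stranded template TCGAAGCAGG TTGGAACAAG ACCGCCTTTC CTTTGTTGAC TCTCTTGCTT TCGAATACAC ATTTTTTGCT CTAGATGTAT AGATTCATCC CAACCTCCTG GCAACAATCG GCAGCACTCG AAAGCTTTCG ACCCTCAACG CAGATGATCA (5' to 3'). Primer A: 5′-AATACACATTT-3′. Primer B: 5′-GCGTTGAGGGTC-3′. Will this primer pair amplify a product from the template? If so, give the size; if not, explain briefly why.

Yes — an 88 bp product.

Primer A (AATACACATTT) matches the top strand at positions 54–64; it acts as a forward primer.
Primer B's reverse complement is GACCCTCAACGC, matching the top strand at positions 130–141; it acts as a reverse primer.
The 3' ends face each other across positions 54–141, giving an 88 bp product.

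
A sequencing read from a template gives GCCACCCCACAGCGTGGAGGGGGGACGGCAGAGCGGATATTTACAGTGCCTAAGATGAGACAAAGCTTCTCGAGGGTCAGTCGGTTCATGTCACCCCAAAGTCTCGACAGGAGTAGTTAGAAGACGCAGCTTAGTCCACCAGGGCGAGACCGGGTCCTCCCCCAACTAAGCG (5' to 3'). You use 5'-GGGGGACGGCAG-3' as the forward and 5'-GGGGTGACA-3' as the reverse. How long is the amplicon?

The forward primer matches the template at positions 20–31.
Reverse complement of the reverse primer: TGTCACCCC. This occurs on the top strand at positions 89–97.
Amplicon spans positions 20–97: 78 bp.

78 bp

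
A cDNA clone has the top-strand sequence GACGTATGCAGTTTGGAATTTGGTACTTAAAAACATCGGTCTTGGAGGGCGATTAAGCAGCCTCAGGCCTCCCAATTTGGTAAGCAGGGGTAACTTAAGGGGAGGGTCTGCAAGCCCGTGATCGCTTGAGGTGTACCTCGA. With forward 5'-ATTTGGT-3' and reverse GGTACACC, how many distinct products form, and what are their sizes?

The forward primer ATTTGGT matches the top strand at positions 18–24, 75–81.
The reverse primer's reverse complement is GGTGTACC, matching at positions 130–137.
Each forward site pairs with the reverse site to give a product ending at position 137: sizes 120, 63 bp.

Two products: 120 bp, 63 bp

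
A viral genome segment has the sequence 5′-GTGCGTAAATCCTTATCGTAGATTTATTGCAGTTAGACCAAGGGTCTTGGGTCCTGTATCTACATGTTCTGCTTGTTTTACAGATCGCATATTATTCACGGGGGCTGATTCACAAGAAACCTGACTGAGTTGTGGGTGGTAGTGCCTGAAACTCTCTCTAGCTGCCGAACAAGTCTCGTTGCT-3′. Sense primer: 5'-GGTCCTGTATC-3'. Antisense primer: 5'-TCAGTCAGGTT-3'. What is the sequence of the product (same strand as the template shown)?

5'-GGTCCTGTATCTACATGTTCTGCTTGTTTTACAGATCGCATATTATTCACGGGGGCTGATTCACAAGAAACCTGACTGA-3'

Scanning the template, GGTCCTGTATC occurs at positions 50–60; this primer anneals to the bottom strand there with its 3' end pointing downstream.
The reverse primer's reverse complement is AACCTGACTGA, which matches the template at positions 118–128.
The product is the template from position 50 through 128 (79 bp).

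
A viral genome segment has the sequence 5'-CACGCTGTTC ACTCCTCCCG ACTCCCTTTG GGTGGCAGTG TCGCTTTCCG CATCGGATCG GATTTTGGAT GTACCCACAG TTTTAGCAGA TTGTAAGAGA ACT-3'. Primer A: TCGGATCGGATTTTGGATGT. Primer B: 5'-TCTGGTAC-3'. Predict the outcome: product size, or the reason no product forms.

Primer B (TCTGGTAC) does not match the top strand, and its reverse complement GTACCAGA does not match either.
With no annealing site for primer B, no amplification occurs.

No product — primer B has no binding site in the template.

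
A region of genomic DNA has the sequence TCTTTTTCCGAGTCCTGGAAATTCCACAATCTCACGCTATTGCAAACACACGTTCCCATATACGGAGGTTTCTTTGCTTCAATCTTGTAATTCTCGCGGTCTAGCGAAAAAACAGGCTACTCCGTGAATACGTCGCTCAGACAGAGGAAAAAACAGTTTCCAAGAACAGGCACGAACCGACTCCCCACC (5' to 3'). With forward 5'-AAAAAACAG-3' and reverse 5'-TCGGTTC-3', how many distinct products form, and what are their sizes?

Two products: 74 bp, 33 bp

The forward primer AAAAAACAG matches the top strand at positions 107–115, 148–156.
The reverse primer's reverse complement is GAACCGA, matching at positions 174–180.
Each forward site pairs with the reverse site to give a product ending at position 180: sizes 74, 33 bp.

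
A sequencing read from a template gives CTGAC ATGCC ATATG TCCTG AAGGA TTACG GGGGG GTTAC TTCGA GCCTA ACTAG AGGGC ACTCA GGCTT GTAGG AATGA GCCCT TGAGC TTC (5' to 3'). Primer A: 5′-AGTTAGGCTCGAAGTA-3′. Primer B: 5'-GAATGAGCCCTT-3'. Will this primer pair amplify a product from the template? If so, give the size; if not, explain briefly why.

Primer A (AGTTAGGCTCGAAGTA) has reverse complement TACTTCGAGCCTAACT, which matches the top strand at positions 38–53; primer A anneals to the top strand there with its 3' end pointing upstream toward position 38.
Primer B (GAATGAGCCCTT) matches the top strand directly at positions 75–86; it anneals to the bottom strand with its 3' end pointing downstream toward position 86.
The 3' ends diverge (primer A extends toward position 1, primer B toward position 93), so the primers never converge on a shared product.

No product — the primers' 3' ends point away from each other.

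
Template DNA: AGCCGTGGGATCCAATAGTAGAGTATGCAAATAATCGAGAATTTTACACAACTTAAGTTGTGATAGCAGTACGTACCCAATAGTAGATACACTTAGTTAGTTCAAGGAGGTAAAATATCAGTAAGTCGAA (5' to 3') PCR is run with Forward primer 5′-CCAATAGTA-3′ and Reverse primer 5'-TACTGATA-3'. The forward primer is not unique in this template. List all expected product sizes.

The forward primer CCAATAGTA matches the top strand at positions 12–20, 77–85.
The reverse primer's reverse complement is TATCAGTA, matching at positions 116–123.
Each forward site pairs with the reverse site to give a product ending at position 123: sizes 112, 47 bp.

112 bp, 47 bp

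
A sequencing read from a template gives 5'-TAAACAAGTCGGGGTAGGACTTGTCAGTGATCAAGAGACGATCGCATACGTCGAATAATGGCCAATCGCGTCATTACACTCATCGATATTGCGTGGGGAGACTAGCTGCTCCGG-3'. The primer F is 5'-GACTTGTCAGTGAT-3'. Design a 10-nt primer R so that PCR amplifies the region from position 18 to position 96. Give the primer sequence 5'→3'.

The product's 3' end on the top strand is position 96.
The reverse primer anneals to the top strand over positions 87–96, i.e. to TATTGCGTGG.
Its sequence written 5'→3' is the reverse complement: CCACGCAATA.

5'-CCACGCAATA-3'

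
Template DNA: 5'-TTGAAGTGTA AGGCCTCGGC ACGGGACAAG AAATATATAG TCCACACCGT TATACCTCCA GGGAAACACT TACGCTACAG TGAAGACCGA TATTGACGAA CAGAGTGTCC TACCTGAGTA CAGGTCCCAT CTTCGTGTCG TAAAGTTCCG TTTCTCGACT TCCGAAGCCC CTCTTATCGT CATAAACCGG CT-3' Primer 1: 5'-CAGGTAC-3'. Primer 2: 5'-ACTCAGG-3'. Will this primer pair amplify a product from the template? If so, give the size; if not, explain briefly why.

No product — primer 1 has no binding site in the template.

Primer 1 (CAGGTAC) does not match the top strand, and its reverse complement GTACCTG does not match either.
With no annealing site for primer 1, no amplification occurs.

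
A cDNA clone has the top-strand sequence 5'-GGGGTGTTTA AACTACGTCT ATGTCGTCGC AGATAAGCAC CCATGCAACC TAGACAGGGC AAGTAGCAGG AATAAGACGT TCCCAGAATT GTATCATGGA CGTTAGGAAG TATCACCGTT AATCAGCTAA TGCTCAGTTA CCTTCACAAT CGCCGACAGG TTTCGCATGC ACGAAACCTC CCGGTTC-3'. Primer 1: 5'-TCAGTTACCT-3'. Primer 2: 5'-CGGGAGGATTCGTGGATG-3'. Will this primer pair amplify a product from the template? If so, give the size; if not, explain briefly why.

Primer 2 (CGGGAGGATTCGTGGATG) does not match the top strand, and its reverse complement CATCCACGAATCCTCCCG does not match either.
With no annealing site for primer 2, no amplification occurs.

No product — primer 2 has no binding site in the template.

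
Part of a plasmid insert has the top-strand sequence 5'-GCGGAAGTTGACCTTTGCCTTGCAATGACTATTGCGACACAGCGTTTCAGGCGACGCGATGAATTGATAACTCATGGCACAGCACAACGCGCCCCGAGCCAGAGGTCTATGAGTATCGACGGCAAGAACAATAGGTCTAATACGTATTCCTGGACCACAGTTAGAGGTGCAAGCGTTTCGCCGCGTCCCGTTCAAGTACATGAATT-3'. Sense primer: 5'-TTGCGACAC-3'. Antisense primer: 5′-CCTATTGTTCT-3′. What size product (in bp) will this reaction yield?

104 bp

Scanning the template, TTGCGACAC occurs at positions 32–40; this primer anneals to the bottom strand there with its 3' end pointing downstream.
Reverse complement of the reverse primer: AGAACAATAGG. This occurs on the top strand at positions 125–135.
The product runs from position 32 to position 135, so its length is 135 − 32 + 1 = 104 bp.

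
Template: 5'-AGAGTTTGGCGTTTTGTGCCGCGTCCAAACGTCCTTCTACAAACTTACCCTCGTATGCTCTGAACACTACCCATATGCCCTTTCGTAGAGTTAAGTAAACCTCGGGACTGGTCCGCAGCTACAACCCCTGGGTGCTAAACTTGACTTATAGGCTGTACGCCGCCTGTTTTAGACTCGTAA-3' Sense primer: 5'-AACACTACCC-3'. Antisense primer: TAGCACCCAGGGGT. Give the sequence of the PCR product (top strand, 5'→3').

Scanning the template, AACACTACCC occurs at positions 63–72; this primer anneals to the bottom strand there with its 3' end pointing downstream.
Reverse complement of the reverse primer: ACCCCTGGGTGCTA. This occurs on the top strand at positions 124–137.
The product is the template from position 63 through 137 (75 bp).

5'-AACACTACCCATATGCCCTTTCGTAGAGTTAAGTAAACCTCGGGACTGGTCCGCAGCTACAACCCCTGGGTGCTA-3'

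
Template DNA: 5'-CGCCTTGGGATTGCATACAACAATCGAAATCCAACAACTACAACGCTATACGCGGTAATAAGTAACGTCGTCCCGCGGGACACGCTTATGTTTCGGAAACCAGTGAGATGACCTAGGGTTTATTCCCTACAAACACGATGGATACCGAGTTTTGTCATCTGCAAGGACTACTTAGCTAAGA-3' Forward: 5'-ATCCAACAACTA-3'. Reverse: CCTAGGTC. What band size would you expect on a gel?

89 bp

Scanning the template, ATCCAACAACTA occurs at positions 29–40; this primer anneals to the bottom strand there with its 3' end pointing downstream.
Taking the reverse complement of CCTAGGTC gives GACCTAGG, found at positions 110–117 on the template; the primer anneals here to the top strand with its 3' end pointing upstream.
The product runs from position 29 to position 117, so its length is 117 − 29 + 1 = 89 bp.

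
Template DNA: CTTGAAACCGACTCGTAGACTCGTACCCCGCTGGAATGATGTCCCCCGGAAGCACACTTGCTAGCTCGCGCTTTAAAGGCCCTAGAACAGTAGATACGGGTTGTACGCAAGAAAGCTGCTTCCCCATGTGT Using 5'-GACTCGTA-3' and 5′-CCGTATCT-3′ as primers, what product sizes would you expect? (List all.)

90 bp, 82 bp

The forward primer GACTCGTA matches the top strand at positions 10–17, 18–25.
The reverse primer's reverse complement is AGATACGG, matching at positions 92–99.
Each forward site pairs with the reverse site to give a product ending at position 99: sizes 90, 82 bp.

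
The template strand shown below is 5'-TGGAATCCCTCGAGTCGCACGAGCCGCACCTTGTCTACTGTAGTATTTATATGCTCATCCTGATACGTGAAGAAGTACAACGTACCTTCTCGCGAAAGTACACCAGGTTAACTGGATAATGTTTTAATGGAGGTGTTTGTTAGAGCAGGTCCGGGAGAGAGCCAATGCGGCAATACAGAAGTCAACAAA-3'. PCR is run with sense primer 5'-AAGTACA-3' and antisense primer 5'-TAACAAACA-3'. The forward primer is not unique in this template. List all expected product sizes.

The forward primer AAGTACA matches the top strand at positions 73–79, 96–102.
The reverse primer's reverse complement is TGTTTGTTA, matching at positions 134–142.
Each forward site pairs with the reverse site to give a product ending at position 142: sizes 70, 47 bp.

70 bp, 47 bp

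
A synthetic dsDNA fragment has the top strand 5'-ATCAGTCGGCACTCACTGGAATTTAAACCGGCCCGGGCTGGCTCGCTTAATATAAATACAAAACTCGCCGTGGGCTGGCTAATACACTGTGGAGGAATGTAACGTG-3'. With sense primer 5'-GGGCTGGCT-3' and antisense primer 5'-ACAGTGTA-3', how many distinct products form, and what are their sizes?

The forward primer GGGCTGGCT matches the top strand at positions 35–43, 72–80.
The reverse primer's reverse complement is TACACTGT, matching at positions 83–90.
Each forward site pairs with the reverse site to give a product ending at position 90: sizes 56, 19 bp.

Two products: 56 bp, 19 bp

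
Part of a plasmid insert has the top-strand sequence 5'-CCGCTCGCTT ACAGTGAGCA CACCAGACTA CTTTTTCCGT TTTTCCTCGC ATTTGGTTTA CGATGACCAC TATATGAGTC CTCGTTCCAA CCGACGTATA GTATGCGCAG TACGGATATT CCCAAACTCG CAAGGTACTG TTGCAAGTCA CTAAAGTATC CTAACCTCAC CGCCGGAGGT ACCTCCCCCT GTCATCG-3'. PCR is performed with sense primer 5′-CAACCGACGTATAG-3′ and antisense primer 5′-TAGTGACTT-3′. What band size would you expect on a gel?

Forward primer CAACCGACGTATAG is found on the top strand at positions 88–101.
The reverse primer's reverse complement is AAGTCACTA, which matches the template at positions 145–153.
The product runs from position 88 to position 153, so its length is 153 − 88 + 1 = 66 bp.

66 bp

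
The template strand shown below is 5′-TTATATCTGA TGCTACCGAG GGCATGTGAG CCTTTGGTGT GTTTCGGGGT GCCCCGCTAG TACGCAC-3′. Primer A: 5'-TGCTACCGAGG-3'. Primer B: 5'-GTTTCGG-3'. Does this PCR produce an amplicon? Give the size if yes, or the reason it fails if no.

No product — both primers anneal to the same strand and extend in the same direction.

Primer A (TGCTACCGAGG) matches the top strand at positions 11–21 (3' end points downstream).
Primer B (GTTTCGG) also matches the top strand directly, at positions 41–47 — its reverse complement CCGAAAC is not present.
Both primers anneal to the bottom strand with 3' ends pointing the same way, so neither can prime synthesis back toward the other.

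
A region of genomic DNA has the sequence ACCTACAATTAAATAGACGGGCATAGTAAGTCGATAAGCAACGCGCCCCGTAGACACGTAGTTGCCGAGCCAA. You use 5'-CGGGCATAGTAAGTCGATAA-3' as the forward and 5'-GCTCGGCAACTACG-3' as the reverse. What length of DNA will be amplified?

The forward primer matches the template at positions 18–37.
Reverse complement of the reverse primer: CGTAGTTGCCGAGC. This occurs on the top strand at positions 57–70.
Product length = (reverse-primer end) − (forward-primer start) + 1 = 70 − 18 + 1 = 53 bp.

53 bp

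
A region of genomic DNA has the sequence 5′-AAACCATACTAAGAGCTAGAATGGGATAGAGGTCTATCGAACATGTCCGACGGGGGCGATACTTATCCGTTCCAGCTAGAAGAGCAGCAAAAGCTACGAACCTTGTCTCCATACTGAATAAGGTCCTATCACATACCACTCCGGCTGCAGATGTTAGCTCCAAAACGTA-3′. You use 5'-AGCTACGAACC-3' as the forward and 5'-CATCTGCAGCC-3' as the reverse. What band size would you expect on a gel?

Forward primer AGCTACGAACC is found on the top strand at positions 92–102.
Reverse complement of the reverse primer: GGCTGCAGATG. This occurs on the top strand at positions 143–153.
The product runs from position 92 to position 153, so its length is 153 − 92 + 1 = 62 bp.

62 bp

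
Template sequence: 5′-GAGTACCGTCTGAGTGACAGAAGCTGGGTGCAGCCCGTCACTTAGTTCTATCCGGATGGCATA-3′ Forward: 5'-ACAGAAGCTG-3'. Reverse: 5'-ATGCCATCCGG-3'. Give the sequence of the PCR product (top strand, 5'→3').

Scanning the template, ACAGAAGCTG occurs at positions 17–26; this primer anneals to the bottom strand there with its 3' end pointing downstream.
The reverse primer's reverse complement is CCGGATGGCAT, which matches the template at positions 52–62.
The product is the template from position 17 through 62 (46 bp).

5'-ACAGAAGCTGGGTGCAGCCCGTCACTTAGTTCTATCCGGATGGCAT-3'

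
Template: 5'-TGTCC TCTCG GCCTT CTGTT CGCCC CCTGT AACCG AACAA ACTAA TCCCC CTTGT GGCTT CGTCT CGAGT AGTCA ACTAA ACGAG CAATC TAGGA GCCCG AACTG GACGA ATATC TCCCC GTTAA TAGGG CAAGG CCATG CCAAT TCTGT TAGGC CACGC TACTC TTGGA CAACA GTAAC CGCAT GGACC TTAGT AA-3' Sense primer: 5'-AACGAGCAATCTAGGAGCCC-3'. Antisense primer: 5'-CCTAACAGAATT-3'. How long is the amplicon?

75 bp

Forward primer AACGAGCAATCTAGGAGCCC is found on the top strand at positions 80–99.
Reverse complement of the reverse primer: AATTCTGTTAGG. This occurs on the top strand at positions 143–154.
The product runs from position 80 to position 154, so its length is 154 − 80 + 1 = 75 bp.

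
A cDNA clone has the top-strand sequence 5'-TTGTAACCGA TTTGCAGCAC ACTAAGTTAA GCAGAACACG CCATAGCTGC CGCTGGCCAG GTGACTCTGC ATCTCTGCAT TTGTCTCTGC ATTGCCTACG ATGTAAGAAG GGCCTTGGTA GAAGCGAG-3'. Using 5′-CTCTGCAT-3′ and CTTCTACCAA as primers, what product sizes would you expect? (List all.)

60 bp, 52 bp, 40 bp

The forward primer CTCTGCAT matches the top strand at positions 65–72, 73–80, 85–92.
The reverse primer's reverse complement is TTGGTAGAAG, matching at positions 115–124.
Each forward site pairs with the reverse site to give a product ending at position 124: sizes 60, 52, 40 bp.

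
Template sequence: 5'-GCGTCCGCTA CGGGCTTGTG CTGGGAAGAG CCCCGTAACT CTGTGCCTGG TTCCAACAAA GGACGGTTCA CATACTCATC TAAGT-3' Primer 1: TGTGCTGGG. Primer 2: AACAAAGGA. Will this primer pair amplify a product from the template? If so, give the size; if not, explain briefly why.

No product — both primers anneal to the same strand and extend in the same direction.

Primer 1 (TGTGCTGGG) matches the top strand at positions 17–25 (3' end points downstream).
Primer 2 (AACAAAGGA) also matches the top strand directly, at positions 55–63 — its reverse complement TCCTTTGTT is not present.
Both primers anneal to the bottom strand with 3' ends pointing the same way, so neither can prime synthesis back toward the other.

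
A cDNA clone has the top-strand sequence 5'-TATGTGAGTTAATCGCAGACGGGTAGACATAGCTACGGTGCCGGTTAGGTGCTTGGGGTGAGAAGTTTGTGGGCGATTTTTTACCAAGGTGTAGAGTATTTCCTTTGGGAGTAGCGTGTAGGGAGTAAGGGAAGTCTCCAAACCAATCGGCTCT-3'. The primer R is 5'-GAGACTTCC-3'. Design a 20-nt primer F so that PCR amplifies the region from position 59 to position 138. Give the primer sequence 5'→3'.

5'-TGAGAAGTTTGTGGGCGATT-3'

The reverse primer's reverse complement GGAAGTCTC matches the template at positions 130–138; the product starts at position 59.
The forward primer is identical to the top strand over positions 59–78: TGAGAAGTTTGTGGGCGATT.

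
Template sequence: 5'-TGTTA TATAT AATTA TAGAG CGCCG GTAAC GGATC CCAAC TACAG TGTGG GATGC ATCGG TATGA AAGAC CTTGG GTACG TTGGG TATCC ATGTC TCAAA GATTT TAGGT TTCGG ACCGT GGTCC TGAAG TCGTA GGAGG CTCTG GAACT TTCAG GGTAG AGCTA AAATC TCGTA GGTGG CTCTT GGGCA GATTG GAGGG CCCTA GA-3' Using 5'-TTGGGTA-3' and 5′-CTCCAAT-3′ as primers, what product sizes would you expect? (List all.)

The forward primer TTGGGTA matches the top strand at positions 72–78, 81–87.
The reverse primer's reverse complement is ATTGGAG, matching at positions 192–198.
Each forward site pairs with the reverse site to give a product ending at position 198: sizes 127, 118 bp.

127 bp, 118 bp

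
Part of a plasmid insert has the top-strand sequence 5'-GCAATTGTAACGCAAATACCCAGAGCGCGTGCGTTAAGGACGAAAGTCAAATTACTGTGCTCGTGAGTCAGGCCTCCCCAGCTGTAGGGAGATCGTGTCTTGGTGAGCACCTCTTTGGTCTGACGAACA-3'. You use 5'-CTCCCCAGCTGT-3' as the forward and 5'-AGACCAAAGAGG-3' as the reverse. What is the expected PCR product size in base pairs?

48 bp

Forward primer CTCCCCAGCTGT is found on the top strand at positions 74–85.
The reverse primer's reverse complement is CCTCTTTGGTCT, which matches the template at positions 110–121.
Product length = (reverse-primer end) − (forward-primer start) + 1 = 121 − 74 + 1 = 48 bp.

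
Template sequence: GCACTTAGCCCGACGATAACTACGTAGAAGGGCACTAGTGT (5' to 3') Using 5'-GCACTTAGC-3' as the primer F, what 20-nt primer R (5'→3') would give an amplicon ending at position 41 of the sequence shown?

The forward primer binds at positions 1–9; the product's 3' end on the top strand is position 41.
The reverse primer anneals to the top strand over positions 22–41, i.e. to ACGTAGAAGGGCACTAGTGT.
Its sequence written 5'→3' is the reverse complement: ACACTAGTGCCCTTCTACGT.

5'-ACACTAGTGCCCTTCTACGT-3'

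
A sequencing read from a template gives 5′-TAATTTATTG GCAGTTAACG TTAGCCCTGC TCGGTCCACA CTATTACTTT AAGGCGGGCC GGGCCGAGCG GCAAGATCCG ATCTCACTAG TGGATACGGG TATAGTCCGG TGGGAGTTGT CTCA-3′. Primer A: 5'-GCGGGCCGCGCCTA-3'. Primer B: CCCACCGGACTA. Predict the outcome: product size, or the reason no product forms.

Primer A (GCGGGCCGCGCCTA) does not match the top strand, and its reverse complement TAGGCGCGGCCCGC does not match either.
With no annealing site for primer A, no amplification occurs.

No product — primer A has no binding site in the template.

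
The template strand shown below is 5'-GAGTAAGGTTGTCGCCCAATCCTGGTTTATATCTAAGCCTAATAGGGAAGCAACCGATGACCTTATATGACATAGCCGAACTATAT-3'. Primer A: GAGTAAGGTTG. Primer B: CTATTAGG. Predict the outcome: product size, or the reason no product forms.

Yes — a 45 bp product.

Primer A (GAGTAAGGTTG) matches the top strand at positions 1–11; it acts as a forward primer.
Primer B's reverse complement is CCTAATAG, matching the top strand at positions 38–45; it acts as a reverse primer.
The 3' ends face each other across positions 1–45, giving a 45 bp product.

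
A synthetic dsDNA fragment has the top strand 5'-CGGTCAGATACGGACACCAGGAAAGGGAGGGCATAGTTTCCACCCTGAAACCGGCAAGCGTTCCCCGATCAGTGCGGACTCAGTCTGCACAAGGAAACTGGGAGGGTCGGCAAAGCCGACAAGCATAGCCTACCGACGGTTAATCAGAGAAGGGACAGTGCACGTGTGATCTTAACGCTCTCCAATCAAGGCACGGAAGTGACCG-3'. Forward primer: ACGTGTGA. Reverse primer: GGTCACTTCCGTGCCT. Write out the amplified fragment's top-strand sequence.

Forward primer ACGTGTGA is found on the top strand at positions 162–169.
The reverse primer's reverse complement is AGGCACGGAAGTGACC, which matches the template at positions 189–204.
The product is the template from position 162 through 204 (43 bp).

5'-ACGTGTGATCTTAACGCTCTCCAATCAAGGCACGGAAGTGACC-3'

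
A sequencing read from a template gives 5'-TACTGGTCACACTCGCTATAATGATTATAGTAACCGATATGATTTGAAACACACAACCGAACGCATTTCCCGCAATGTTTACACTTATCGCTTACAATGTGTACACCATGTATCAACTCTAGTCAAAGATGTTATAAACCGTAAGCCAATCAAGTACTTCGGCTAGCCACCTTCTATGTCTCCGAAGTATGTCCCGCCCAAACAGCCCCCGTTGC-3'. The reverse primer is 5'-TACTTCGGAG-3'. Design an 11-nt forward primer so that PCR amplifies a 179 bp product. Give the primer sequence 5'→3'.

5'-ACTCGCTATAA-3'

The reverse primer's reverse complement CTCCGAAGTA matches the template at positions 180–189, so the product ends at position 189.
A 179 bp product then starts at position 189 − 179 + 1 = 11.
The forward primer is identical to the top strand there: ACTCGCTATAA.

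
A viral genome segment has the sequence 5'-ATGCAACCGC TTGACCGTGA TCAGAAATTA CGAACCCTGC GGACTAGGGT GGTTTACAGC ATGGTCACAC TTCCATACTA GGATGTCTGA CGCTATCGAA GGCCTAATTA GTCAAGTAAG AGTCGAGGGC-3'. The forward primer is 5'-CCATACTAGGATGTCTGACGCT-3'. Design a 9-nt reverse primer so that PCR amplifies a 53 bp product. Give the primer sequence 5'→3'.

5'-CGACTCTTA-3'

The forward primer binds at positions 73–94, so a 53 bp product ends at position 73 + 53 − 1 = 125.
The reverse primer anneals to the top strand over positions 117–125, i.e. to TAAGAGTCG.
Its sequence written 5'→3' is the reverse complement: CGACTCTTA.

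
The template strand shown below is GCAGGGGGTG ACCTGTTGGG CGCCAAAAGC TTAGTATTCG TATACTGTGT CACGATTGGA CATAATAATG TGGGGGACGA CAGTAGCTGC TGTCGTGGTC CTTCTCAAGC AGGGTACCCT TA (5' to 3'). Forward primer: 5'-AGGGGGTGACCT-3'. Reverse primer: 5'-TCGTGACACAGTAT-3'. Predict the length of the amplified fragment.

The forward primer matches the template at positions 3–14.
Taking the reverse complement of TCGTGACACAGTAT gives ATACTGTGTCACGA, found at positions 42–55 on the template; the primer anneals here to the top strand with its 3' end pointing upstream.
Product length = (reverse-primer end) − (forward-primer start) + 1 = 55 − 3 + 1 = 53 bp.

53 bp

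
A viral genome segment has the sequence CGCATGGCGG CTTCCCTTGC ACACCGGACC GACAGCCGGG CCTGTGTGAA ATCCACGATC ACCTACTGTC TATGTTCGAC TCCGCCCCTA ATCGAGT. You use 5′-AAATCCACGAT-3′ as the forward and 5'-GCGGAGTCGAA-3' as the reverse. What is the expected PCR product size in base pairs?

The forward primer matches the template at positions 49–59.
Reverse complement of the reverse primer: TTCGACTCCGC. This occurs on the top strand at positions 75–85.
Amplicon spans positions 49–85: 37 bp.

37 bp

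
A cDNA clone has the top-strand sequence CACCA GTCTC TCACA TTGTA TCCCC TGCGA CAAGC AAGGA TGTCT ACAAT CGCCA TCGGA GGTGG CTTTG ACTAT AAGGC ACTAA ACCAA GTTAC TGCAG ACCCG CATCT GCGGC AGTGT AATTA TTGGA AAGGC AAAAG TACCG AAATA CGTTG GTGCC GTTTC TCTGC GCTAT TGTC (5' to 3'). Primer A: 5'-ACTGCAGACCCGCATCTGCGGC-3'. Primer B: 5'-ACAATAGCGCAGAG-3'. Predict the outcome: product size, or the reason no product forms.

Yes — an 85 bp product.

Primer A (ACTGCAGACCCGCATCTGCGGC) matches the top strand at positions 94–115; it acts as a forward primer.
Primer B's reverse complement is CTCTGCGCTATTGT, matching the top strand at positions 165–178; it acts as a reverse primer.
The 3' ends face each other across positions 94–178, giving an 85 bp product.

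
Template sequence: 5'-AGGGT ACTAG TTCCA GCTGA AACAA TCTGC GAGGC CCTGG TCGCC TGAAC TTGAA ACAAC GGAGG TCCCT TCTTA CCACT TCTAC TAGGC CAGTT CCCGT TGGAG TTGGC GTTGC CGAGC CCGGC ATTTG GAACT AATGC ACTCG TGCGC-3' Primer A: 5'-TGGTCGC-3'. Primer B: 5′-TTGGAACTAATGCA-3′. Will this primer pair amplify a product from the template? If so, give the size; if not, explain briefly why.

Primer A (TGGTCGC) matches the top strand at positions 38–44 (3' end points downstream).
Primer B (TTGGAACTAATGCA) also matches the top strand directly, at positions 128–141 — its reverse complement TGCATTAGTTCCAA is not present.
Both primers anneal to the bottom strand with 3' ends pointing the same way, so neither can prime synthesis back toward the other.

No product — both primers anneal to the same strand and extend in the same direction.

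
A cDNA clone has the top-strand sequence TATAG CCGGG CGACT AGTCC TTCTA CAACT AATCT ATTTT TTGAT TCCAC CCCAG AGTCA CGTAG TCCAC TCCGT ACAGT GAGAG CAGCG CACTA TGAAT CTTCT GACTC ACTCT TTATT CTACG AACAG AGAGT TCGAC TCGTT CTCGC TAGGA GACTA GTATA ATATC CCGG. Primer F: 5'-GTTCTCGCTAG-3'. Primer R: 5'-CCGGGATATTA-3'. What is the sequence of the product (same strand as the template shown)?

5'-GTTCTCGCTAGGAGACTAGTATAATATCCCGG-3'

Scanning the template, GTTCTCGCTAG occurs at positions 143–153; this primer anneals to the bottom strand there with its 3' end pointing downstream.
Taking the reverse complement of CCGGGATATTA gives TAATATCCCGG, found at positions 164–174 on the template; the primer anneals here to the top strand with its 3' end pointing upstream.
The product is the template from position 143 through 174 (32 bp).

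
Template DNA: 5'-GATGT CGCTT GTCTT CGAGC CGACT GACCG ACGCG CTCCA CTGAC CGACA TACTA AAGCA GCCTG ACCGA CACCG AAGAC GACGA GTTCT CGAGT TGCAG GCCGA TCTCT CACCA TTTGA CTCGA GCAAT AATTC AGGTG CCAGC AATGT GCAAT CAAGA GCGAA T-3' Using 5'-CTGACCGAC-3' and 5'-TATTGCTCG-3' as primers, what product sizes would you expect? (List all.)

108 bp, 91 bp, 69 bp

The forward primer CTGACCGAC matches the top strand at positions 24–32, 41–49, 63–71.
The reverse primer's reverse complement is CGAGCAATA, matching at positions 123–131.
Each forward site pairs with the reverse site to give a product ending at position 131: sizes 108, 91, 69 bp.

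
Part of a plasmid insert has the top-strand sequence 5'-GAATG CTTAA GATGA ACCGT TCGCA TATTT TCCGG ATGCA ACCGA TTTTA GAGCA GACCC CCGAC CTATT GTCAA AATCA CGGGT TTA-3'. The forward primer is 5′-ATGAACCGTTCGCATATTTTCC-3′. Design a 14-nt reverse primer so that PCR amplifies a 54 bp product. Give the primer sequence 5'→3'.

The forward primer binds at positions 12–33, so a 54 bp product ends at position 12 + 54 − 1 = 65.
The reverse primer anneals to the top strand over positions 52–65, i.e. to AGCAGACCCCCGAC.
Its sequence written 5'→3' is the reverse complement: GTCGGGGGTCTGCT.

5'-GTCGGGGGTCTGCT-3'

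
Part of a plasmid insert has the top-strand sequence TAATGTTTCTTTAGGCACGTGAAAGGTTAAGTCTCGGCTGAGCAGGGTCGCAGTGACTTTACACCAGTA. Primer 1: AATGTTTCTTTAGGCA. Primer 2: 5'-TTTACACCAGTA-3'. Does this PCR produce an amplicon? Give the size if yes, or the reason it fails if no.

No product — both primers anneal to the same strand and extend in the same direction.

Primer 1 (AATGTTTCTTTAGGCA) matches the top strand at positions 2–17 (3' end points downstream).
Primer 2 (TTTACACCAGTA) also matches the top strand directly, at positions 58–69 — its reverse complement TACTGGTGTAAA is not present.
Both primers anneal to the bottom strand with 3' ends pointing the same way, so neither can prime synthesis back toward the other.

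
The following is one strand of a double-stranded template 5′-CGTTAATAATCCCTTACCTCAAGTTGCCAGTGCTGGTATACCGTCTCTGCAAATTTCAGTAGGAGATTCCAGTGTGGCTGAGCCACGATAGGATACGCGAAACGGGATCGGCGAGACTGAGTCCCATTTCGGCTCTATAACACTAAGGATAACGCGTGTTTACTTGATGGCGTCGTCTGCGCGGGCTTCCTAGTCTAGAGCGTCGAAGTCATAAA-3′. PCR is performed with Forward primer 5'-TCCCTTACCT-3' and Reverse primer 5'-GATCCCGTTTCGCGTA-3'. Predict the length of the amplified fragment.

100 bp

Scanning the template, TCCCTTACCT occurs at positions 10–19; this primer anneals to the bottom strand there with its 3' end pointing downstream.
Taking the reverse complement of GATCCCGTTTCGCGTA gives TACGCGAAACGGGATC, found at positions 94–109 on the template; the primer anneals here to the top strand with its 3' end pointing upstream.
Product length = (reverse-primer end) − (forward-primer start) + 1 = 109 − 10 + 1 = 100 bp.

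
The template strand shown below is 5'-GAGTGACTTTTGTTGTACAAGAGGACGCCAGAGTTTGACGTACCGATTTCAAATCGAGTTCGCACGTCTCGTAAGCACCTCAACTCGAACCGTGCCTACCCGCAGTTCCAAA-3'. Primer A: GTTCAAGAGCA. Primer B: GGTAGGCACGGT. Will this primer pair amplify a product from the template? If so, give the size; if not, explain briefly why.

No product — primer A has no binding site in the template.

Primer A (GTTCAAGAGCA) does not match the top strand, and its reverse complement TGCTCTTGAAC does not match either.
With no annealing site for primer A, no amplification occurs.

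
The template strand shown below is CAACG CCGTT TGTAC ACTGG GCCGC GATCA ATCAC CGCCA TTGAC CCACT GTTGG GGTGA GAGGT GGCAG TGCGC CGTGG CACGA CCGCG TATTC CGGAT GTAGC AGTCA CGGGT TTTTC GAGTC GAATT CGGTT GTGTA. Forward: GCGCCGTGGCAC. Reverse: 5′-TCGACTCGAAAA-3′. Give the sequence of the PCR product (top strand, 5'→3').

The forward primer matches the template at positions 72–83.
Reverse complement of the reverse primer: TTTTCGAGTCGA. This occurs on the top strand at positions 116–127.
The product is the template from position 72 through 127 (56 bp).

5'-GCGCCGTGGCACGACCGCGTATTCCGGATGTAGCAGTCACGGGTTTTTCGAGTCGA-3'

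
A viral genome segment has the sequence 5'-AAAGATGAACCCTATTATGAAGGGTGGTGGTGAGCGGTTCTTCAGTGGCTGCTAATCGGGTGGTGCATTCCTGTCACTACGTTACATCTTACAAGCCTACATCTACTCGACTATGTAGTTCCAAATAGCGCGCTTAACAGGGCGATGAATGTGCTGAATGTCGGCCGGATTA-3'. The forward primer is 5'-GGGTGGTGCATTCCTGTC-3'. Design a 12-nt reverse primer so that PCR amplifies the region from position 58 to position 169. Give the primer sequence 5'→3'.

The product's 3' end on the top strand is position 169.
The reverse primer anneals to the top strand over positions 158–169, i.e. to ATGTCGGCCGGA.
Its sequence written 5'→3' is the reverse complement: TCCGGCCGACAT.

5'-TCCGGCCGACAT-3'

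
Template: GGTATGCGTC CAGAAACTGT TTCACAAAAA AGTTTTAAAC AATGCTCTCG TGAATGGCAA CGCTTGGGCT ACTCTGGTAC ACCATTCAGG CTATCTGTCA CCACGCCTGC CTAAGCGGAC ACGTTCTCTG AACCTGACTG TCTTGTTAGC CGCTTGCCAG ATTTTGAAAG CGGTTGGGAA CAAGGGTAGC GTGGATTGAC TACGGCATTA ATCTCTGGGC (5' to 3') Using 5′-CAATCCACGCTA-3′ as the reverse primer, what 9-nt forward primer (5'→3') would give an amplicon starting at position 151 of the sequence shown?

The reverse primer's reverse complement TAGCGTGGATTG matches the template at positions 187–198; the product starts at position 151.
The forward primer is identical to the top strand over positions 151–159: CGCTTGCCA.

5'-CGCTTGCCA-3'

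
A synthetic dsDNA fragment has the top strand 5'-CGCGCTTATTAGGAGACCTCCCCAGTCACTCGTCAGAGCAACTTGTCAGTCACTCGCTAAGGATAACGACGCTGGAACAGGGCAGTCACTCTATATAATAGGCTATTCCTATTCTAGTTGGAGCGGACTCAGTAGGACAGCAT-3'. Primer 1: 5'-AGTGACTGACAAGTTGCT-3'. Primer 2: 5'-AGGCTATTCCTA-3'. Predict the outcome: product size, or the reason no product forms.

No product — the primers' 3' ends point away from each other.

Primer 1 (AGTGACTGACAAGTTGCT) has reverse complement AGCAACTTGTCAGTCACT, which matches the top strand at positions 37–54; primer 1 anneals to the top strand there with its 3' end pointing upstream toward position 37.
Primer 2 (AGGCTATTCCTA) matches the top strand directly at positions 100–111; it anneals to the bottom strand with its 3' end pointing downstream toward position 111.
The 3' ends diverge (primer 1 extends toward position 1, primer 2 toward position 143), so the primers never converge on a shared product.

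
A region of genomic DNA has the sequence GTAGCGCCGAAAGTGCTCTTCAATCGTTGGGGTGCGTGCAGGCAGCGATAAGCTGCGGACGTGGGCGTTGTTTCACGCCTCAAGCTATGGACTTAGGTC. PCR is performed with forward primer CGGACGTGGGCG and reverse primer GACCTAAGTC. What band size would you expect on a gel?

44 bp

The forward primer matches the template at positions 56–67.
The reverse primer's reverse complement is GACTTAGGTC, which matches the template at positions 90–99.
The product runs from position 56 to position 99, so its length is 99 − 56 + 1 = 44 bp.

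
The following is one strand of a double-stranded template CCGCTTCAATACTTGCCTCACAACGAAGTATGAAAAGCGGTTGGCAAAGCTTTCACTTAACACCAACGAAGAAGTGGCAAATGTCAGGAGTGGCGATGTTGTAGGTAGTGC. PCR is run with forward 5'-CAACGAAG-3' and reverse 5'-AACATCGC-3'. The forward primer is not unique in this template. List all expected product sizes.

80 bp, 37 bp

The forward primer CAACGAAG matches the top strand at positions 21–28, 64–71.
The reverse primer's reverse complement is GCGATGTT, matching at positions 93–100.
Each forward site pairs with the reverse site to give a product ending at position 100: sizes 80, 37 bp.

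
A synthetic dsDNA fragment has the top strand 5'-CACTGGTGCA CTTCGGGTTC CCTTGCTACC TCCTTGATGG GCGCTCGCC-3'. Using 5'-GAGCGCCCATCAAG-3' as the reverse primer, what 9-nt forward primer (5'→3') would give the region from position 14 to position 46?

5'-CGGGTTCCC-3'

The reverse primer's reverse complement CTTGATGGGCGCTC matches the template at positions 33–46; the product starts at position 14.
The forward primer is identical to the top strand over positions 14–22: CGGGTTCCC.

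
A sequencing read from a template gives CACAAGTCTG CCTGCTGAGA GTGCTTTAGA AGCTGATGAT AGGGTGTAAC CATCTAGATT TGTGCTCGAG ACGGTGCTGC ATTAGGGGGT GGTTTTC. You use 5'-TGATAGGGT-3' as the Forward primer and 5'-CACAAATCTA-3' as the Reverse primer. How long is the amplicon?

28 bp

Scanning the template, TGATAGGGT occurs at positions 37–45; this primer anneals to the bottom strand there with its 3' end pointing downstream.
The reverse primer's reverse complement is TAGATTTGTG, which matches the template at positions 55–64.
Amplicon spans positions 37–64: 28 bp.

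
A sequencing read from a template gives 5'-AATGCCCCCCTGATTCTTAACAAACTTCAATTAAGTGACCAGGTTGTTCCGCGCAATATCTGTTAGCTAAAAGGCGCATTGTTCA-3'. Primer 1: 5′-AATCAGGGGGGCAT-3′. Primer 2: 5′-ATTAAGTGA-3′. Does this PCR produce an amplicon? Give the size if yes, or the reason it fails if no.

Primer 1 (AATCAGGGGGGCAT) has reverse complement ATGCCCCCCTGATT, which matches the top strand at positions 2–15; primer 1 anneals to the top strand there with its 3' end pointing upstream toward position 2.
Primer 2 (ATTAAGTGA) matches the top strand directly at positions 30–38; it anneals to the bottom strand with its 3' end pointing downstream toward position 38.
The 3' ends diverge (primer 1 extends toward position 1, primer 2 toward position 85), so the primers never converge on a shared product.

No product — the primers' 3' ends point away from each other.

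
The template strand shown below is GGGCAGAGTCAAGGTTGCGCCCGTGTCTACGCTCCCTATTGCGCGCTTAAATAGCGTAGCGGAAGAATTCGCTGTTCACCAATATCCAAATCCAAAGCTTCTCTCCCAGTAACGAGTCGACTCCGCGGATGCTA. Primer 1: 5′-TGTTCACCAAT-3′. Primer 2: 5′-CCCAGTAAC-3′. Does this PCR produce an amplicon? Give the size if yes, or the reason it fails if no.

No product — both primers anneal to the same strand and extend in the same direction.

Primer 1 (TGTTCACCAAT) matches the top strand at positions 73–83 (3' end points downstream).
Primer 2 (CCCAGTAAC) also matches the top strand directly, at positions 105–113 — its reverse complement GTTACTGGG is not present.
Both primers anneal to the bottom strand with 3' ends pointing the same way, so neither can prime synthesis back toward the other.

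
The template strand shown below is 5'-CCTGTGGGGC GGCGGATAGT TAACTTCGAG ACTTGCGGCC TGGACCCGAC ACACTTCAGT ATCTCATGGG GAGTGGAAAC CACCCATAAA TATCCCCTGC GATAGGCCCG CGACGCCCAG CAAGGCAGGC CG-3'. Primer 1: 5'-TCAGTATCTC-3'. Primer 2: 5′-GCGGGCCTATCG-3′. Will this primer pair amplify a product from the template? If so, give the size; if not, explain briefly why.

Primer 1 (TCAGTATCTC) matches the top strand at positions 56–65; it acts as a forward primer.
Primer 2's reverse complement is CGATAGGCCCGC, matching the top strand at positions 100–111; it acts as a reverse primer.
The 3' ends face each other across positions 56–111, giving a 56 bp product.

Yes — a 56 bp product.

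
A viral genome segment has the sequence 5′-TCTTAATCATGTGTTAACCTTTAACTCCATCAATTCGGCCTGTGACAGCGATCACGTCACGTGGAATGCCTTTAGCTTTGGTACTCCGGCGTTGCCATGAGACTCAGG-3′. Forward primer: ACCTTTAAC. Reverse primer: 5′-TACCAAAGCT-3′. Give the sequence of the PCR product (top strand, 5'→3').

5'-ACCTTTAACTCCATCAATTCGGCCTGTGACAGCGATCACGTCACGTGGAATGCCTTTAGCTTTGGTA-3'

The forward primer matches the template at positions 17–25.
Reverse complement of the reverse primer: AGCTTTGGTA. This occurs on the top strand at positions 74–83.
The product is the template from position 17 through 83 (67 bp).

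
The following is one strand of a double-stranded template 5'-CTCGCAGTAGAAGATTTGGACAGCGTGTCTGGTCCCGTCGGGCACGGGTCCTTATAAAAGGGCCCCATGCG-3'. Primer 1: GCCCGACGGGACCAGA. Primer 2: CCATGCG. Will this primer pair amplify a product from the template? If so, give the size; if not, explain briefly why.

No product — the primers' 3' ends point away from each other.

Primer 1 (GCCCGACGGGACCAGA) has reverse complement TCTGGTCCCGTCGGGC, which matches the top strand at positions 28–43; primer 1 anneals to the top strand there with its 3' end pointing upstream toward position 28.
Primer 2 (CCATGCG) matches the top strand directly at positions 65–71; it anneals to the bottom strand with its 3' end pointing downstream toward position 71.
The 3' ends diverge (primer 1 extends toward position 1, primer 2 toward position 71), so the primers never converge on a shared product.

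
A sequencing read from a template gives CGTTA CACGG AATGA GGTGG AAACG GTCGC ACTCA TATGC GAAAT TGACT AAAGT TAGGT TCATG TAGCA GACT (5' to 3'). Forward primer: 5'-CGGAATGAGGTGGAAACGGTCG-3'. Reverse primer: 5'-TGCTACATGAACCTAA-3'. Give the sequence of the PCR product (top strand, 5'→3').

The forward primer matches the template at positions 8–29.
Taking the reverse complement of TGCTACATGAACCTAA gives TTAGGTTCATGTAGCA, found at positions 55–70 on the template; the primer anneals here to the top strand with its 3' end pointing upstream.
The product is the template from position 8 through 70 (63 bp).

5'-CGGAATGAGGTGGAAACGGTCGCACTCATATGCGAAATTGACTAAAGTTAGGTTCATGTAGCA-3'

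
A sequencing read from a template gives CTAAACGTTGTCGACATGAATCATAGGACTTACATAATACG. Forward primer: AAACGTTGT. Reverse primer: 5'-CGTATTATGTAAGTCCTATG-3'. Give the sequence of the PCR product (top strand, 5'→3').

Forward primer AAACGTTGT is found on the top strand at positions 3–11.
The reverse primer's reverse complement is CATAGGACTTACATAATACG, which matches the template at positions 22–41.
The product is the template from position 3 through 41 (39 bp).

5'-AAACGTTGTCGACATGAATCATAGGACTTACATAATACG-3'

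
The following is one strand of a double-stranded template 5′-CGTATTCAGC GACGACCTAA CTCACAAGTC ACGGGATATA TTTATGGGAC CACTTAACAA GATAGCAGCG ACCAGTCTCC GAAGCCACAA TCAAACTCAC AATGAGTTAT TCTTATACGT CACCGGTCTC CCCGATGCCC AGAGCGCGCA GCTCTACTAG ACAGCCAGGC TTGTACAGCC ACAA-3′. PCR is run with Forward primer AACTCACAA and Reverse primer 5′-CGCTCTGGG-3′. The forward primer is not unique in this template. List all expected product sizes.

128 bp, 53 bp

The forward primer AACTCACAA matches the top strand at positions 19–27, 94–102.
The reverse primer's reverse complement is CCCAGAGCG, matching at positions 138–146.
Each forward site pairs with the reverse site to give a product ending at position 146: sizes 128, 53 bp.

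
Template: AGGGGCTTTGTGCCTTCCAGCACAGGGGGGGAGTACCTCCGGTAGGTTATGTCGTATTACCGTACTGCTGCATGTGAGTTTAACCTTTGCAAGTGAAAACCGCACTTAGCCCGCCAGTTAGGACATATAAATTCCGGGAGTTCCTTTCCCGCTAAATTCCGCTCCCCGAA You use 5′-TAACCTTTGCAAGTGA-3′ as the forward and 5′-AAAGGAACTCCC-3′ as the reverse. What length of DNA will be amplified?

67 bp

The forward primer matches the template at positions 81–96.
Reverse complement of the reverse primer: GGGAGTTCCTTT. This occurs on the top strand at positions 136–147.
Amplicon spans positions 81–147: 67 bp.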